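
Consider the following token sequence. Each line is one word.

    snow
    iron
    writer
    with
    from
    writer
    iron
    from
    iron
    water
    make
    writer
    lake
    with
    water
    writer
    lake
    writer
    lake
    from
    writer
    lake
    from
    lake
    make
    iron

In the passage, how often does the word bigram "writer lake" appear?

Scanning the 25 overlapping bigram windows for "writer lake":
  position 12–13: writer lake
  position 16–17: writer lake
  position 18–19: writer lake
  position 21–22: writer lake

4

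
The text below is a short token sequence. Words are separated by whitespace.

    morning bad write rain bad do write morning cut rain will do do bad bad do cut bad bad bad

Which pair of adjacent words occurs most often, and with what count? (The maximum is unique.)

"bad bad", 3 times

Bigram frequencies (highest first):
  bad bad: 3
  bad do: 2
  morning bad: 1
  bad write: 1
  write rain: 1
  rain bad: 1
  … (10 more, each ≤ 1)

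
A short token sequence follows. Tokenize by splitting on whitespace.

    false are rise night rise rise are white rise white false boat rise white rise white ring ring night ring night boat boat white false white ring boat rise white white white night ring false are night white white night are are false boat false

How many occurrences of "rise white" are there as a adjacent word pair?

Scanning the 44 overlapping bigram windows for "rise white":
  position 9–10: rise white
  position 13–14: rise white
  position 15–16: rise white
  position 29–30: rise white

4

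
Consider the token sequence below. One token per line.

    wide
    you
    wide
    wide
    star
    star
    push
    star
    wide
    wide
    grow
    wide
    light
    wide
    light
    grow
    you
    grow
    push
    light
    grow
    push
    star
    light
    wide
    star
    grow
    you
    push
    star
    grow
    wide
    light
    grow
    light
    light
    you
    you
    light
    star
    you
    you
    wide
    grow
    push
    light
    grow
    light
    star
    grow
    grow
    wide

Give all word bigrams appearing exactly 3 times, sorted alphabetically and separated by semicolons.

grow push; grow wide; push star; star grow; wide light

Bigram counts meeting the condition (exactly 3 times):
  grow push: 3
  grow wide: 3
  push star: 3
  star grow: 3
  wide light: 3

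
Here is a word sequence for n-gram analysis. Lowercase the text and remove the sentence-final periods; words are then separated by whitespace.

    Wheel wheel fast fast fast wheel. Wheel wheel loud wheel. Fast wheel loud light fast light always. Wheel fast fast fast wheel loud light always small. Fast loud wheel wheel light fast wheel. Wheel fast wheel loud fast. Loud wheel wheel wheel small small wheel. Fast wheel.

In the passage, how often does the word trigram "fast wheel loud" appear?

3

Scanning the 45 overlapping trigram windows for "fast wheel loud":
  position 11–13: fast wheel loud
  position 21–23: fast wheel loud
  position 35–37: fast wheel loud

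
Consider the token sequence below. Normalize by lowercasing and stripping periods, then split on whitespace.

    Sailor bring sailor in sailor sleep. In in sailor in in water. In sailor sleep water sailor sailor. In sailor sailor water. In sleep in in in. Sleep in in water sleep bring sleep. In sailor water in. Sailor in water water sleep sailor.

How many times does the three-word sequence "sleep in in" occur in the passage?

Scanning the 42 overlapping trigram windows for "sleep in in":
  position 6–8: sleep in in
  position 24–26: sleep in in
  position 28–30: sleep in in

3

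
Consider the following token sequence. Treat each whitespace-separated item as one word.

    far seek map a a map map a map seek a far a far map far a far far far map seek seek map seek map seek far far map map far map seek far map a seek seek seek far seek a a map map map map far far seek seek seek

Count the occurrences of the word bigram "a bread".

Scanning the 52 overlapping bigram windows for "a bread":
  (none found)

0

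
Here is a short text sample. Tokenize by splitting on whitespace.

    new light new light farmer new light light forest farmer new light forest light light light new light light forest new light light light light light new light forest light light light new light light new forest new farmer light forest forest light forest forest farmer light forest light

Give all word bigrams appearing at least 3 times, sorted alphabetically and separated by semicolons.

Bigram counts meeting the condition (at least 3 times):
  forest light: 4
  light forest: 7
  light light: 11
  light new: 5
  new light: 8

forest light; light forest; light light; light new; new light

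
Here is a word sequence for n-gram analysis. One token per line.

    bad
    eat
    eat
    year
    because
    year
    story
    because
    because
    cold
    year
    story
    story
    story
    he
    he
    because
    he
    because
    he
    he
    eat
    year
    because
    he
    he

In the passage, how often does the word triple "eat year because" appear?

Scanning the 24 overlapping trigram windows for "eat year because":
  position 3–5: eat year because
  position 22–24: eat year because

2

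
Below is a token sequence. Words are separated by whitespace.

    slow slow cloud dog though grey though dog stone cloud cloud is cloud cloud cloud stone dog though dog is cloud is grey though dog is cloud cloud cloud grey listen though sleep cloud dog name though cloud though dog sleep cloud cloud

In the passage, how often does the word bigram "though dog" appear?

Scanning the 42 overlapping bigram windows for "though dog":
  position 7–8: though dog
  position 18–19: though dog
  position 24–25: though dog
  position 39–40: though dog

4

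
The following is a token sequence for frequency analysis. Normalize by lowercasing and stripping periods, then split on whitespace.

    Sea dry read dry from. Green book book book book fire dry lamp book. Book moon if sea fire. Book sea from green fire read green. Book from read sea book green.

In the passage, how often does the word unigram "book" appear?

Scanning the 32 tokens for "book":
  position 7: book
  position 8: book
  position 9: book
  position 10: book
  position 14: book
  position 15: book
  position 20: book
  position 27: book
  position 31: book

9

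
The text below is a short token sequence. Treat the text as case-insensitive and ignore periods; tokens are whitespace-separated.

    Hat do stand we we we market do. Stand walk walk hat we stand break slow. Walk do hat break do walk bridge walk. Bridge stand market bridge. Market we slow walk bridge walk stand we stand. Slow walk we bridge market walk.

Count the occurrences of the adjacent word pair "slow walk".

3

Scanning the 42 overlapping bigram windows for "slow walk":
  position 16–17: slow walk
  position 31–32: slow walk
  position 38–39: slow walk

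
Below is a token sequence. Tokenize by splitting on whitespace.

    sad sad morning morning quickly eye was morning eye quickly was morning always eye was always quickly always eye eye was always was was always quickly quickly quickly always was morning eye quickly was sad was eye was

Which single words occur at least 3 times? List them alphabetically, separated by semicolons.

always; eye; morning; quickly; sad; was

Unigram counts meeting the condition (at least 3 times):
  always: 6
  eye: 7
  morning: 5
  quickly: 7
  sad: 3
  was: 10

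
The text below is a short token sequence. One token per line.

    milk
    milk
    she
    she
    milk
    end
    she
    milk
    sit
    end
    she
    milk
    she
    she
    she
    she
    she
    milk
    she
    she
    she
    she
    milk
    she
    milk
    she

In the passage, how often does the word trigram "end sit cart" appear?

0

Scanning the 24 overlapping trigram windows for "end sit cart":
  (none found)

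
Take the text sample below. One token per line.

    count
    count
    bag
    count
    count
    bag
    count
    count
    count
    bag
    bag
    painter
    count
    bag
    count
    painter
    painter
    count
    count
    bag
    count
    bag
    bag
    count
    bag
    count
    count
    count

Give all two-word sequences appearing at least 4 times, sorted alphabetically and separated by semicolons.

bag count; count bag; count count

Bigram counts meeting the condition (at least 4 times):
  bag count: 6
  count bag: 7
  count count: 7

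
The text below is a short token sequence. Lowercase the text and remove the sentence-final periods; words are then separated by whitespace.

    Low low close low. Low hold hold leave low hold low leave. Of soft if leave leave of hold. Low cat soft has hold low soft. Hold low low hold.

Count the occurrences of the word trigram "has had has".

Scanning the 28 overlapping trigram windows for "has had has":
  (none found)

0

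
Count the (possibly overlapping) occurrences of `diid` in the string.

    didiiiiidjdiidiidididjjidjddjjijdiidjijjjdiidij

4

Sliding a length-4 window over the 47 characters (44 positions):
  position 11–14: diid
  position 14–17: diid
  position 33–36: diid
  position 42–45: diid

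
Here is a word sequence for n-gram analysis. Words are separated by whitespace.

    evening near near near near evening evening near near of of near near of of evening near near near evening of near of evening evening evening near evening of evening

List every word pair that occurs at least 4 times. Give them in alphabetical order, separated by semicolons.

Bigram counts meeting the condition (at least 4 times):
  evening near: 4
  near near: 7

evening near; near near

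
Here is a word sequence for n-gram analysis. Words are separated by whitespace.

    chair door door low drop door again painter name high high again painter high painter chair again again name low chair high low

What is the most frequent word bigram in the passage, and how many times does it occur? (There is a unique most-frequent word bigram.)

"again painter", 2 times

Bigram frequencies (highest first):
  again painter: 2
  chair door: 1
  door door: 1
  door low: 1
  low drop: 1
  drop door: 1
  … (15 more, each ≤ 1)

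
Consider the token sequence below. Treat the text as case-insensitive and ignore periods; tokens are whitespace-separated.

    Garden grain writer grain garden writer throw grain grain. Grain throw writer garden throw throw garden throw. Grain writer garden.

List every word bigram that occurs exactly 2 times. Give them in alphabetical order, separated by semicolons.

garden throw; grain grain; grain writer; throw grain; writer garden

Bigram counts meeting the condition (exactly 2 times):
  garden throw: 2
  grain grain: 2
  grain writer: 2
  throw grain: 2
  writer garden: 2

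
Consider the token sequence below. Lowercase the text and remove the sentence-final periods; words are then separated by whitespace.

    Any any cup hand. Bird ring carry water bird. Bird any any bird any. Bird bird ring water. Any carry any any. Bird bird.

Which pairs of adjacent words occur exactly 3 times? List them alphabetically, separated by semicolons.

any any; any bird; bird bird

Bigram counts meeting the condition (exactly 3 times):
  any any: 3
  any bird: 3
  bird bird: 3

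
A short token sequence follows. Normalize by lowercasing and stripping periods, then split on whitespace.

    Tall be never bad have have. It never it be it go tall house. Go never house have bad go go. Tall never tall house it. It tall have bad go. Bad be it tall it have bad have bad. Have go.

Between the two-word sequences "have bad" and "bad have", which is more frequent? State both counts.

"have bad" (4 vs 3)

"have bad": 4 occurrences
"bad have": 3 occurrences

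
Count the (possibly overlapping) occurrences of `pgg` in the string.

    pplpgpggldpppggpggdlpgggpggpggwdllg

6

Sliding a length-3 window over the 35 characters (33 positions):
  position 6–8: pgg
  position 13–15: pgg
  position 16–18: pgg
  position 21–23: pgg
  position 25–27: pgg
  position 28–30: pgg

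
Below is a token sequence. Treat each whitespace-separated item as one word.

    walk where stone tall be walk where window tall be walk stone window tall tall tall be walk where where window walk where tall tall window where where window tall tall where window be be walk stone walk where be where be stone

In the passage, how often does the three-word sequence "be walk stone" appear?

2

Scanning the 41 overlapping trigram windows for "be walk stone":
  position 10–12: be walk stone
  position 35–37: be walk stone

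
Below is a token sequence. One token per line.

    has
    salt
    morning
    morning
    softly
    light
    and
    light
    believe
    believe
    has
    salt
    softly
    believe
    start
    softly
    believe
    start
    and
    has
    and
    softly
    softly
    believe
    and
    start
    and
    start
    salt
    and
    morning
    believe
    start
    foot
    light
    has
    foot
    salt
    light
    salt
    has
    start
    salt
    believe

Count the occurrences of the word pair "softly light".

1

Scanning the 43 overlapping bigram windows for "softly light":
  position 5–6: softly light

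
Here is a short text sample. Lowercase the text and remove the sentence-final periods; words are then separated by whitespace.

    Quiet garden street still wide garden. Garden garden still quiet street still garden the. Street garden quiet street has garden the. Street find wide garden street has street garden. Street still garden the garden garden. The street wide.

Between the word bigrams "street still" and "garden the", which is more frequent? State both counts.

"street still": 3 occurrences
"garden the": 4 occurrences

"garden the" (4 vs 3)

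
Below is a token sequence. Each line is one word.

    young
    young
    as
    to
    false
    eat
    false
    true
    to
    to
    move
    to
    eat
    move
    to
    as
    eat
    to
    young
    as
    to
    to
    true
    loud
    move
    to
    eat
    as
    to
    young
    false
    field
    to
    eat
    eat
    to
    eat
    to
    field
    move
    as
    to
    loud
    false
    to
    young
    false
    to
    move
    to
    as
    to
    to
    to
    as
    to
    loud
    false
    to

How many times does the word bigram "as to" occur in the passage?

6

Scanning the 58 overlapping bigram windows for "as to":
  position 3–4: as to
  position 20–21: as to
  position 28–29: as to
  position 41–42: as to
  position 51–52: as to
  position 55–56: as to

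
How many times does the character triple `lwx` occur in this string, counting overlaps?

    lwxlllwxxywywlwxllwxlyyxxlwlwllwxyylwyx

5

Sliding a length-3 window over the 39 characters (37 positions):
  position 1–3: lwx
  position 6–8: lwx
  position 14–16: lwx
  position 18–20: lwx
  position 31–33: lwx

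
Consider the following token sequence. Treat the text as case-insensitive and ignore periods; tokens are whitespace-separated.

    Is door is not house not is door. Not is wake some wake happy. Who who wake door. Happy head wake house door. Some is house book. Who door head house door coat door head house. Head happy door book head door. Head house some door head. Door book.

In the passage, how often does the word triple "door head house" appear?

Scanning the 47 overlapping trigram windows for "door head house":
  position 29–31: door head house
  position 34–36: door head house
  position 42–44: door head house

3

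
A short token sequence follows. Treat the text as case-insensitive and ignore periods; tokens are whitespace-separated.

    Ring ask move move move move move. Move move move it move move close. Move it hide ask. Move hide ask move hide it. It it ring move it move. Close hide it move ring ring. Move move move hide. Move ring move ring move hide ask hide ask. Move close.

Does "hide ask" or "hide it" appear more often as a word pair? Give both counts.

"hide ask" (4 vs 2)

"hide ask": 4 occurrences
"hide it": 2 occurrences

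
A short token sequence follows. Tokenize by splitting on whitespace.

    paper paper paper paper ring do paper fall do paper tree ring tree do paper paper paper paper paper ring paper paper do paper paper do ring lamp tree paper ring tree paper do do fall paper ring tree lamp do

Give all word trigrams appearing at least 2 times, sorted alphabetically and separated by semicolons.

Trigram counts meeting the condition (at least 2 times):
  do paper paper: 2
  paper paper do: 2
  paper paper paper: 5
  paper paper ring: 2
  paper ring tree: 2

do paper paper; paper paper do; paper paper paper; paper paper ring; paper ring tree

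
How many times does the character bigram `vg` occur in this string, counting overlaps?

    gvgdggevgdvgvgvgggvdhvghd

6

Sliding a length-2 window over the 25 characters (24 positions):
  position 2–3: vg
  position 8–9: vg
  position 11–12: vg
  position 13–14: vg
  position 15–16: vg
  position 22–23: vg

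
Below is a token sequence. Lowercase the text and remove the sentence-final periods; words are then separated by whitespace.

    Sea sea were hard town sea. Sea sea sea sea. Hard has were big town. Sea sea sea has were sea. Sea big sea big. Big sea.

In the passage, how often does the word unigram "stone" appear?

0

Scanning the 27 tokens for "stone":
  (none found)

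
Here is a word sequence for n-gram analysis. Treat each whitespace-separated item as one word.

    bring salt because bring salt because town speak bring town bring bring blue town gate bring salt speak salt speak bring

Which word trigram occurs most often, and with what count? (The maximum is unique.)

Trigram frequencies (highest first):
  bring salt because: 2
  salt because bring: 1
  because bring salt: 1
  salt because town: 1
  because town speak: 1
  town speak bring: 1
  … (12 more, each ≤ 1)

"bring salt because", 2 times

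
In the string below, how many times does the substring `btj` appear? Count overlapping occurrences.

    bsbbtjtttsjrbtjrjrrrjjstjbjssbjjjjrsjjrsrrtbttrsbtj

3

Sliding a length-3 window over the 51 characters (49 positions):
  position 4–6: btj
  position 13–15: btj
  position 49–51: btj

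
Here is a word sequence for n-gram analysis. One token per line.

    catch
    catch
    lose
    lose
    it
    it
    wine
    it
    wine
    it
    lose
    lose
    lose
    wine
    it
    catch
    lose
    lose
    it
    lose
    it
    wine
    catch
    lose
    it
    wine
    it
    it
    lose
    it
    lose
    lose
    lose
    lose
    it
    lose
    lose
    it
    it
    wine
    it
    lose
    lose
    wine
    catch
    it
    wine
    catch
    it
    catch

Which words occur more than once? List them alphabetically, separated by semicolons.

catch; it; lose; wine

Unigram counts meeting the condition (more than once):
  catch: 7
  it: 17
  lose: 18
  wine: 8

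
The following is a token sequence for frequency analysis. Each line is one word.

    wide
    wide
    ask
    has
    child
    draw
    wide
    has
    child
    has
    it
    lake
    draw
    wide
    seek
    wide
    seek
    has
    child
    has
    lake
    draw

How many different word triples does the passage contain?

22 tokens → 20 trigram windows in total.
Repeated trigrams (each contributes count−1 duplicates):
  has child has: 2
1 duplicate windows → 20 − 1 = 19 distinct.

19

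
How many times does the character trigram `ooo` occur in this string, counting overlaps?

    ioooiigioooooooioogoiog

6

Sliding a length-3 window over the 23 characters (21 positions):
  position 2–4: ooo
  position 9–11: ooo
  position 10–12: ooo
  position 11–13: ooo
  position 12–14: ooo
  position 13–15: ooo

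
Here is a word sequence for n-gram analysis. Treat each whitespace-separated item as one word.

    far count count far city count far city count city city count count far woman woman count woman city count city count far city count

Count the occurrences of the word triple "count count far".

Scanning the 23 overlapping trigram windows for "count count far":
  position 2–4: count count far
  position 12–14: count count far

2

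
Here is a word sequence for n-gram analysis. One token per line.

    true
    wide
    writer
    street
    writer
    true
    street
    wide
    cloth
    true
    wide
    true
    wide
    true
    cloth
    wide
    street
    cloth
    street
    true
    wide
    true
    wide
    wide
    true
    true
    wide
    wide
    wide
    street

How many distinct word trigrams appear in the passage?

24

30 tokens → 28 trigram windows in total.
Repeated trigrams (each contributes count−1 duplicates):
  true wide true: 3
  true wide wide: 2
  wide true wide: 2
4 duplicate windows → 28 − 4 = 24 distinct.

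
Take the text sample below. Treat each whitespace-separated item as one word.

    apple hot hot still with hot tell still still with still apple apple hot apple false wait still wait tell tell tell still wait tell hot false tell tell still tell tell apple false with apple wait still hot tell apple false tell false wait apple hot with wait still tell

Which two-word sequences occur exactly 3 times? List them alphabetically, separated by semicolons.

Bigram counts meeting the condition (exactly 3 times):
  apple false: 3
  apple hot: 3
  tell still: 3
  wait still: 3

apple false; apple hot; tell still; wait still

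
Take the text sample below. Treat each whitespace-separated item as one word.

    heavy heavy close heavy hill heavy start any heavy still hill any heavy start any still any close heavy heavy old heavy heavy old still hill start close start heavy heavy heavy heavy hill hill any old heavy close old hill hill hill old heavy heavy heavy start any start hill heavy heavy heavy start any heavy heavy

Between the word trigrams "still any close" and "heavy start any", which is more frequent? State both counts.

"still any close": 1 occurrence
"heavy start any": 4 occurrences

"heavy start any" (4 vs 1)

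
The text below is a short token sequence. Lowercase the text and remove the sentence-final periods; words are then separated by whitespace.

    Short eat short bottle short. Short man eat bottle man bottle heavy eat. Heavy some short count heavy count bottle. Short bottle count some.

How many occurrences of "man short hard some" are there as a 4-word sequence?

0

Scanning the 21 overlapping 4-gram windows for "man short hard some":
  (none found)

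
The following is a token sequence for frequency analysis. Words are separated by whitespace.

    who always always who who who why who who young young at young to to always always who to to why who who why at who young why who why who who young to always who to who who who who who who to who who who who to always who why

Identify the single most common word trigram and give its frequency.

"who who who", 7 times

Trigram frequencies (highest first):
  who who who: 7
  why who who: 3
  always always who: 2
  who who why: 2
  who why who: 2
  who who young: 2
  … (27 more, each ≤ 2)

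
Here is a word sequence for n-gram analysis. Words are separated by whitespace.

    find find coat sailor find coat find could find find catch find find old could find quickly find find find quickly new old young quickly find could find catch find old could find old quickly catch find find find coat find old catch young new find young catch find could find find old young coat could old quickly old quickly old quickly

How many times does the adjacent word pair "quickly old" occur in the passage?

2

Scanning the 61 overlapping bigram windows for "quickly old":
  position 58–59: quickly old
  position 60–61: quickly old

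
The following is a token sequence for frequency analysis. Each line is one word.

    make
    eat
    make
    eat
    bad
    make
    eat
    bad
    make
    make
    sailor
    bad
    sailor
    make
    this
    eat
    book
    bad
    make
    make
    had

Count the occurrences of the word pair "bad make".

Scanning the 20 overlapping bigram windows for "bad make":
  position 5–6: bad make
  position 8–9: bad make
  position 18–19: bad make

3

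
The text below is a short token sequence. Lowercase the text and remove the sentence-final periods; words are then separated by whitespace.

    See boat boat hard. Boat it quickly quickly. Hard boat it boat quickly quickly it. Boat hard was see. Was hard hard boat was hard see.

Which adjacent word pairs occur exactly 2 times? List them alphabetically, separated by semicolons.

boat hard; boat it; it boat; quickly quickly; was hard

Bigram counts meeting the condition (exactly 2 times):
  boat hard: 2
  boat it: 2
  it boat: 2
  quickly quickly: 2
  was hard: 2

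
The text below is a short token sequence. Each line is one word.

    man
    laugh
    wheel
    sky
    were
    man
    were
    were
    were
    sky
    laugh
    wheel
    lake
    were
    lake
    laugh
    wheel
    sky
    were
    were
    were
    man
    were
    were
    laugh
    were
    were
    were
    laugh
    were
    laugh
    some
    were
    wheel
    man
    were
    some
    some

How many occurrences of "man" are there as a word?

Scanning the 38 tokens for "man":
  position 1: man
  position 6: man
  position 22: man
  position 35: man

4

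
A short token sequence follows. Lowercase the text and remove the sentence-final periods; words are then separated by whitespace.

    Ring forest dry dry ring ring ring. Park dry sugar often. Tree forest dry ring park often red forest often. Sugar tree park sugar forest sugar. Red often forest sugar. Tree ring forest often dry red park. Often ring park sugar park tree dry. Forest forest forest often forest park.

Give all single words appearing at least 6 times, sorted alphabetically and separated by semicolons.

dry; forest; often; park; ring; sugar

Unigram counts meeting the condition (at least 6 times):
  dry: 6
  forest: 10
  often: 7
  park: 7
  ring: 7
  sugar: 6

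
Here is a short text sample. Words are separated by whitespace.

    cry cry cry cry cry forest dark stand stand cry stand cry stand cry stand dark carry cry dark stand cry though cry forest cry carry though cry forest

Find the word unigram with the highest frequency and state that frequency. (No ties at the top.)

"cry", 13 times

Unigram frequencies (highest first):
  cry: 13
  stand: 6
  forest: 3
  dark: 3
  carry: 2
  though: 2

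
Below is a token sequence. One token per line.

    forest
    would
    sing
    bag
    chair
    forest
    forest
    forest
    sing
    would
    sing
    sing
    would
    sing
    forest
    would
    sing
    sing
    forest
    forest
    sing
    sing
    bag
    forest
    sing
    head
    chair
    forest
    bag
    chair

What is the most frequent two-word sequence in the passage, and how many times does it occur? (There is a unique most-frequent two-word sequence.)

"would sing", 4 times

Bigram frequencies (highest first):
  would sing: 4
  forest forest: 3
  forest sing: 3
  sing sing: 3
  forest would: 2
  sing bag: 2
  … (8 more, each ≤ 2)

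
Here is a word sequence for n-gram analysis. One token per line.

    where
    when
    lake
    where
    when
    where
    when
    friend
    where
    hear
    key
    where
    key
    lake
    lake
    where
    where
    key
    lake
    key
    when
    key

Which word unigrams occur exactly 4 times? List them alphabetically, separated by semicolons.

Unigram counts meeting the condition (exactly 4 times):
  lake: 4
  when: 4

lake; when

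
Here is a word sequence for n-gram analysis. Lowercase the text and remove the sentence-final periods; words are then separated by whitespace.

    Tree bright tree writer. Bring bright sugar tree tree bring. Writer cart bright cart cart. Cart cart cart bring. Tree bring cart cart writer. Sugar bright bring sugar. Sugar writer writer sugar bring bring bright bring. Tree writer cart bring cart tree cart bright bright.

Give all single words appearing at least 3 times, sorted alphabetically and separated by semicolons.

Unigram counts meeting the condition (at least 3 times):
  bright: 7
  bring: 9
  cart: 11
  sugar: 5
  tree: 7
  writer: 6

bright; bring; cart; sugar; tree; writer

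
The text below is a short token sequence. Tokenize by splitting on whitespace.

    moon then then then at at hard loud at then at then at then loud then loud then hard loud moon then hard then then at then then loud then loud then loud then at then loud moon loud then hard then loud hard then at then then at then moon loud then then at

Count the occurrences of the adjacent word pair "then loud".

7

Scanning the 54 overlapping bigram windows for "then loud":
  position 14–15: then loud
  position 16–17: then loud
  position 28–29: then loud
  position 30–31: then loud
  position 32–33: then loud
  position 36–37: then loud
  position 42–43: then loud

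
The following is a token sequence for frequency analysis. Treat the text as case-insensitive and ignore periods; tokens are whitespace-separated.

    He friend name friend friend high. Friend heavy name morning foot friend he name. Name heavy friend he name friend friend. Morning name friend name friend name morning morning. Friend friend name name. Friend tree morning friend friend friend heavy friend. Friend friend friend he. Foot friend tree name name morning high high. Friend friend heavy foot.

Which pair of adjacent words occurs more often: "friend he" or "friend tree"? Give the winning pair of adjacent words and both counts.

"friend he" (3 vs 2)

"friend he": 3 occurrences
"friend tree": 2 occurrences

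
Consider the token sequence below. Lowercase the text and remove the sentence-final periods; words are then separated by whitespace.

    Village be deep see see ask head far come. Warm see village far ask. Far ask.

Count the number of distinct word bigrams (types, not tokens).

14

16 tokens → 15 bigram windows in total.
Repeated bigrams (each contributes count−1 duplicates):
  far ask: 2
1 duplicate windows → 15 − 1 = 14 distinct.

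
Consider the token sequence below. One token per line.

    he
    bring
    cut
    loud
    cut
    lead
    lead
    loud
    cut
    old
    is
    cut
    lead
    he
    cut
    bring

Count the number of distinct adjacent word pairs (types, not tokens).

13

16 tokens → 15 bigram windows in total.
Repeated bigrams (each contributes count−1 duplicates):
  cut lead: 2
  loud cut: 2
2 duplicate windows → 15 − 2 = 13 distinct.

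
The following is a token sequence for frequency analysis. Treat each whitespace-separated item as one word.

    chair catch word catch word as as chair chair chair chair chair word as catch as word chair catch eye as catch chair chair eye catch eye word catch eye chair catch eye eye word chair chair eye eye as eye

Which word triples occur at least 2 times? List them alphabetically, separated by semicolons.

chair catch eye; chair chair chair; chair chair eye

Trigram counts meeting the condition (at least 2 times):
  chair catch eye: 2
  chair chair chair: 3
  chair chair eye: 2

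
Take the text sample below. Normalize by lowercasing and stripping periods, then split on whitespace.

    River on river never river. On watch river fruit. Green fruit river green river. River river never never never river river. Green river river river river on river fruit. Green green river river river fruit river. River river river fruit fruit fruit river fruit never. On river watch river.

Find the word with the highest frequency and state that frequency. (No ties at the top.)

Unigram frequencies (highest first):
  river: 25
  fruit: 8
  never: 5
  green: 5
  on: 4
  watch: 2

"river", 25 times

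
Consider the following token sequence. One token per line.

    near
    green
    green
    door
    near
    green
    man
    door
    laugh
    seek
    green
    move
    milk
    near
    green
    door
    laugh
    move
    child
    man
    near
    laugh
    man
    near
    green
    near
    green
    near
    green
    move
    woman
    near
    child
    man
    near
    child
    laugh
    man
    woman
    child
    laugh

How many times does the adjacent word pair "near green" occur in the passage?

6

Scanning the 40 overlapping bigram windows for "near green":
  position 1–2: near green
  position 5–6: near green
  position 14–15: near green
  position 24–25: near green
  position 26–27: near green
  position 28–29: near green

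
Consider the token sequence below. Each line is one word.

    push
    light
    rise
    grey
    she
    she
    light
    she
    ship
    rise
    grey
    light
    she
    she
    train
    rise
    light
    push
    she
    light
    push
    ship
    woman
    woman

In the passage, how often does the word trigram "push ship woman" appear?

1

Scanning the 22 overlapping trigram windows for "push ship woman":
  position 21–23: push ship woman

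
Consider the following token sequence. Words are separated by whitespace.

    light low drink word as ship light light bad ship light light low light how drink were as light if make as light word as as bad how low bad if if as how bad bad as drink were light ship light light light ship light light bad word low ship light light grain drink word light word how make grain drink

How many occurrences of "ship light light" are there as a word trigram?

Scanning the 60 overlapping trigram windows for "ship light light":
  position 6–8: ship light light
  position 10–12: ship light light
  position 41–43: ship light light
  position 45–47: ship light light
  position 51–53: ship light light

5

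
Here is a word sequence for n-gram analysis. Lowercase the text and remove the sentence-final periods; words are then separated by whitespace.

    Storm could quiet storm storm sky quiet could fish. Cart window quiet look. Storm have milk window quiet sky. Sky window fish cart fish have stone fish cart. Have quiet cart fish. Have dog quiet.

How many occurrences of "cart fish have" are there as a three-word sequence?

2

Scanning the 33 overlapping trigram windows for "cart fish have":
  position 23–25: cart fish have
  position 31–33: cart fish have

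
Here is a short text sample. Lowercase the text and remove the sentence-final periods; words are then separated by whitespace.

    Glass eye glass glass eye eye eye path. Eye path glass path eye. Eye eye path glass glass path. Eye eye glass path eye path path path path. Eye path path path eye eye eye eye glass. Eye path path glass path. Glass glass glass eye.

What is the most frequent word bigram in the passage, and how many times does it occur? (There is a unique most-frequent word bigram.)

Bigram frequencies (highest first):
  eye eye: 8
  eye path: 6
  path eye: 6
  path path: 6
  glass eye: 4
  glass glass: 4
  … (3 more, each ≤ 4)

"eye eye", 8 times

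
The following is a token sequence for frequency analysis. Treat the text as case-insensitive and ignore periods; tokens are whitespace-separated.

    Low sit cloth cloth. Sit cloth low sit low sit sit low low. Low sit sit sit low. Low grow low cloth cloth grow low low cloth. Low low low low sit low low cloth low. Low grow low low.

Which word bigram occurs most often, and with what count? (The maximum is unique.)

Bigram frequencies (highest first):
  low low: 10
  low sit: 5
  sit low: 4
  cloth low: 3
  sit sit: 3
  grow low: 3
  … (6 more, each ≤ 3)

"low low", 10 times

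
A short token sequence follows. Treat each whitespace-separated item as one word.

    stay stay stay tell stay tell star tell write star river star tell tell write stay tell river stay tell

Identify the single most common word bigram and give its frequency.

Bigram frequencies (highest first):
  stay tell: 4
  stay stay: 2
  star tell: 2
  tell write: 2
  tell stay: 1
  tell star: 1
  … (7 more, each ≤ 1)

"stay tell", 4 times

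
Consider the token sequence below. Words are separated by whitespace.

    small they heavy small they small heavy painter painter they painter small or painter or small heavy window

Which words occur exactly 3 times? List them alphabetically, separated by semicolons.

heavy; they

Unigram counts meeting the condition (exactly 3 times):
  heavy: 3
  they: 3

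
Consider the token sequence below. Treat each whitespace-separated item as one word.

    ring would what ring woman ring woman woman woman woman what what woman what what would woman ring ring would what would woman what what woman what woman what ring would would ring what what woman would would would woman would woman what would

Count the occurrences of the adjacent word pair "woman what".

6

Scanning the 43 overlapping bigram windows for "woman what":
  position 10–11: woman what
  position 13–14: woman what
  position 23–24: woman what
  position 26–27: woman what
  position 28–29: woman what
  position 42–43: woman what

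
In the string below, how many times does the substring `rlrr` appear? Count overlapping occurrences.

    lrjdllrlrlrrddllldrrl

1

Sliding a length-4 window over the 21 characters (18 positions):
  position 9–12: rlrr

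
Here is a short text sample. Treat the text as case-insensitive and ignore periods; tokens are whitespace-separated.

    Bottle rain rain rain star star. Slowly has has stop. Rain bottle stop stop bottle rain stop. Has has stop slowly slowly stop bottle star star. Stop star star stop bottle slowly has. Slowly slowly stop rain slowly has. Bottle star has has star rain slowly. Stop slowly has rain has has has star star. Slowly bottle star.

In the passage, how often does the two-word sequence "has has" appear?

Scanning the 57 overlapping bigram windows for "has has":
  position 8–9: has has
  position 18–19: has has
  position 42–43: has has
  position 51–52: has has
  position 52–53: has has

5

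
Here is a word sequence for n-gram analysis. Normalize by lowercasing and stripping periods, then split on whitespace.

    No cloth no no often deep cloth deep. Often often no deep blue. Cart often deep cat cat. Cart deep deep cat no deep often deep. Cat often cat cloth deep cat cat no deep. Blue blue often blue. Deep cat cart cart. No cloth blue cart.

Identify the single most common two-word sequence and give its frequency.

"deep cat", 5 times

Bigram frequencies (highest first):
  deep cat: 5
  often deep: 3
  no deep: 3
  no cloth: 2
  cloth deep: 2
  deep often: 2
  … (24 more, each ≤ 2)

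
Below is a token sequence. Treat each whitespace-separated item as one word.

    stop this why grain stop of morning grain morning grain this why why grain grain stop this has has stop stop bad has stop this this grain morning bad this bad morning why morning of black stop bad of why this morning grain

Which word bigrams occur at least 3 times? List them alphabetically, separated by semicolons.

morning grain; stop this

Bigram counts meeting the condition (at least 3 times):
  morning grain: 3
  stop this: 3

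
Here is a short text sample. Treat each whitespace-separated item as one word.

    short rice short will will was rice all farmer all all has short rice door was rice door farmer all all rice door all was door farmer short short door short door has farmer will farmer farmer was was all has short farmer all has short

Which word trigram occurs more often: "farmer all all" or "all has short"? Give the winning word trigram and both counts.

"all has short" (3 vs 2)

"farmer all all": 2 occurrences
"all has short": 3 occurrences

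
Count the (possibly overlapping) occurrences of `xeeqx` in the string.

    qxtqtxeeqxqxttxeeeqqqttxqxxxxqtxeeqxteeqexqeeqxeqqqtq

2

Sliding a length-5 window over the 53 characters (49 positions):
  position 6–10: xeeqx
  position 32–36: xeeqx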